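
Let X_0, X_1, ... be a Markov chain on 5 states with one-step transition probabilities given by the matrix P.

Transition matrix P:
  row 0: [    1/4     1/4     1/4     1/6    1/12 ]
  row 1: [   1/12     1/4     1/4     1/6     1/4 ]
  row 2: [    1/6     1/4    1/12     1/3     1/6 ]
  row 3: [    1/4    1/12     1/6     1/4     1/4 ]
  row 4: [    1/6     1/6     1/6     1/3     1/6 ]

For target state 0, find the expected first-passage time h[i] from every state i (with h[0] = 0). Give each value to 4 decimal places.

h = [0.0000, 6.2969, 5.7344, 5.2031, 5.6875]

First-step conditioning: h[0] = 0; for i ≠ 0, h[i] = 1 + Σ_k P[i][k]·h[k].
  h[1] = 1 + 1/4·h[1] + 1/4·h[2] + 1/6·h[3] + 1/4·h[4]
  h[2] = 1 + 1/4·h[1] + 1/12·h[2] + 1/3·h[3] + 1/6·h[4]
  h[3] = 1 + 1/12·h[1] + 1/6·h[2] + 1/4·h[3] + 1/4·h[4]
  h[4] = 1 + 1/6·h[1] + 1/6·h[2] + 1/3·h[3] + 1/6·h[4]
Solving the 4×4 linear system over states ≠ 0 gives exactly h = [0, 403/64, 367/64, 333/64, 91/16] (h[0] = 0 is the target).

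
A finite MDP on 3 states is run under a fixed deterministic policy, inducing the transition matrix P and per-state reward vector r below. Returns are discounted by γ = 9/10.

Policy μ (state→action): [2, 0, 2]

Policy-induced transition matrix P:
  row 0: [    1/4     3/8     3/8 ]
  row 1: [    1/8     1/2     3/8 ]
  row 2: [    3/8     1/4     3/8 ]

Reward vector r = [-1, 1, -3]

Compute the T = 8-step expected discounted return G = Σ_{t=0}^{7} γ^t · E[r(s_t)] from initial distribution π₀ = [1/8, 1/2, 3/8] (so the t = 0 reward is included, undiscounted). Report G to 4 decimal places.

t=0: π = [0.1250, 0.5000, 0.3750], E[r] = -0.7500, γ^t·E[r] = -0.750000, running G = -0.750000
t=1: π = [0.2344, 0.3906, 0.3750], E[r] = -0.9688, γ^t·E[r] = -0.871875, running G = -1.621875
t=2: π = [0.2480, 0.3770, 0.3750], E[r] = -0.9961, γ^t·E[r] = -0.806836, running G = -2.428711
t=3: π = [0.2498, 0.3752, 0.3750], E[r] = -0.9995, γ^t·E[r] = -0.728644, running G = -3.157355
t=4: π = [0.2500, 0.3750, 0.3750], E[r] = -0.9999, γ^t·E[r] = -0.656060, running G = -3.813415
t=5: π = [0.2500, 0.3750, 0.3750], E[r] = -1.0000, γ^t·E[r] = -0.590485, running G = -4.403900
t=6: π = [0.2500, 0.3750, 0.3750], E[r] = -1.0000, γ^t·E[r] = -0.531440, running G = -4.935341
t=7: π = [0.2500, 0.3750, 0.3750], E[r] = -1.0000, γ^t·E[r] = -0.478297, running G = -5.413638

G = -5.4136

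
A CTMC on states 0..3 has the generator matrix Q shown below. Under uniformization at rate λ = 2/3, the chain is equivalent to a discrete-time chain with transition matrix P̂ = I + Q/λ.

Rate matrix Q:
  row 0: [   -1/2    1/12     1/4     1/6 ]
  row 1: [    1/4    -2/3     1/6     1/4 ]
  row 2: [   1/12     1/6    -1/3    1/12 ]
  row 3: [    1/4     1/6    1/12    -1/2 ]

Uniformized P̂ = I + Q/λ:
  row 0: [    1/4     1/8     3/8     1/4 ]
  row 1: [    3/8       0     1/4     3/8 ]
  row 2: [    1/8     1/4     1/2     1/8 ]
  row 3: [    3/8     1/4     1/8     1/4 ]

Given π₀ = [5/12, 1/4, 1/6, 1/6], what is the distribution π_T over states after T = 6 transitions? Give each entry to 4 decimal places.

t=0: π = [0.4167, 0.2500, 0.1667, 0.1667]
t=1: π = [0.2813, 0.1354, 0.3229, 0.2604]
t=2: π = [0.2591, 0.1810, 0.3333, 0.2266]
t=3: π = [0.2593, 0.1724, 0.3374, 0.2310]
t=4: π = [0.2582, 0.1745, 0.3379, 0.2294]
t=5: π = [0.2582, 0.1741, 0.3381, 0.2296]
t=6: π = [0.2582, 0.1742, 0.3381, 0.2295]

π = [0.2582, 0.1742, 0.3381, 0.2295]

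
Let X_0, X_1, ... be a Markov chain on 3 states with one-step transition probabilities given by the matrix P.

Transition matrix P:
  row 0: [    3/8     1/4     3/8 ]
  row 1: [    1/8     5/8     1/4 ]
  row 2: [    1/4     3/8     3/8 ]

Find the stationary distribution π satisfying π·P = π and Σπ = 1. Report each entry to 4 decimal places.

Balance equations π_j = Σ_i π_i·P[i][j]:
  π_0 = 3/8·π_0 + 1/8·π_1 + 1/4·π_2
  π_1 = 1/4·π_0 + 5/8·π_1 + 3/8·π_2
  normalize: π_0 + π_1 + π_2 = 1
Solving the linear system gives exactly π = [9/41, 19/41, 13/41].

π = [0.2195, 0.4634, 0.3171]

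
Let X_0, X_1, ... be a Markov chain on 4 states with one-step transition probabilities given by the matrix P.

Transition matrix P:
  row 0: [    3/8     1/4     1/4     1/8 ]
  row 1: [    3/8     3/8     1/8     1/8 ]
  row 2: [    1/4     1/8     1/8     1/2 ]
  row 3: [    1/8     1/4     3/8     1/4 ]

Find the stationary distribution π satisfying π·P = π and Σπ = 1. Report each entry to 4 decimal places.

π = [0.2881, 0.2542, 0.2203, 0.2373]

Balance equations π_j = Σ_i π_i·P[i][j]:
  π_0 = 3/8·π_0 + 3/8·π_1 + 1/4·π_2 + 1/8·π_3
  π_1 = 1/4·π_0 + 3/8·π_1 + 1/8·π_2 + 1/4·π_3
  π_2 = 1/4·π_0 + 1/8·π_1 + 1/8·π_2 + 3/8·π_3
  normalize: π_0 + π_1 + π_2 + π_3 = 1
Solving the linear system gives exactly π = [17/59, 15/59, 13/59, 14/59].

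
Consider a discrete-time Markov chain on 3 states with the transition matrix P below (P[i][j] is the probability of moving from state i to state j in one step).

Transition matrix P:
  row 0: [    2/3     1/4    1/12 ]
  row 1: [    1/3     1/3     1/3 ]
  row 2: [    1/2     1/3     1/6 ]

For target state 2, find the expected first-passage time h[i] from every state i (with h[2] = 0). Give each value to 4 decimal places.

First-step conditioning: h[2] = 0; for i ≠ 2, h[i] = 1 + Σ_k P[i][k]·h[k].
  h[0] = 1 + 2/3·h[0] + 1/4·h[1]
  h[1] = 1 + 1/3·h[0] + 1/3·h[1]
Solving the 2×2 linear system over states ≠ 2 gives exactly h = [33/5, 24/5, 0] (h[2] = 0 is the target).

h = [6.6000, 4.8000, 0.0000]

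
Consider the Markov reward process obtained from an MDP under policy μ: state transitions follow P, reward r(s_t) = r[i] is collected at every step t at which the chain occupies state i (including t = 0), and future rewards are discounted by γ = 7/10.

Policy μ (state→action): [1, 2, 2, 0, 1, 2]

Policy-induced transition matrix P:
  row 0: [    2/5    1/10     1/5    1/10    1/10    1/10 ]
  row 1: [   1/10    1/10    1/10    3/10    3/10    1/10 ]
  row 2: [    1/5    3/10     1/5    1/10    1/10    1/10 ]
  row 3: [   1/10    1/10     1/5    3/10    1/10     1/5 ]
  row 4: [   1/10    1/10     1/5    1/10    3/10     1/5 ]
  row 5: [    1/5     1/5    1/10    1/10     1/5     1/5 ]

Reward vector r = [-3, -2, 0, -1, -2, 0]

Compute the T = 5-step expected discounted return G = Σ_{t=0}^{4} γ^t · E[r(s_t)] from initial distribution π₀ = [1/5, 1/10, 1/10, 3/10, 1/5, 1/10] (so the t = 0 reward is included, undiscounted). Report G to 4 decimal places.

t=0: π = [0.2000, 0.1000, 0.1000, 0.3000, 0.2000, 0.1000], E[r] = -1.5000, γ^t·E[r] = -1.500000, running G = -1.500000
t=1: π = [0.1800, 0.1300, 0.1800, 0.1800, 0.1700, 0.1600], E[r] = -1.3200, γ^t·E[r] = -0.924000, running G = -2.424000
t=2: π = [0.1880, 0.1520, 0.1710, 0.1620, 0.1760, 0.1510], E[r] = -1.3820, γ^t·E[r] = -0.677180, running G = -3.101180
t=3: π = [0.1886, 0.1493, 0.1697, 0.1628, 0.1807, 0.1489], E[r] = -1.3886, γ^t·E[r] = -0.476290, running G = -3.577470
t=4: π = [0.1884, 0.1488, 0.1702, 0.1624, 0.1809, 0.1492], E[r] = -1.3872, γ^t·E[r] = -0.333062, running G = -3.910532

G = -3.9105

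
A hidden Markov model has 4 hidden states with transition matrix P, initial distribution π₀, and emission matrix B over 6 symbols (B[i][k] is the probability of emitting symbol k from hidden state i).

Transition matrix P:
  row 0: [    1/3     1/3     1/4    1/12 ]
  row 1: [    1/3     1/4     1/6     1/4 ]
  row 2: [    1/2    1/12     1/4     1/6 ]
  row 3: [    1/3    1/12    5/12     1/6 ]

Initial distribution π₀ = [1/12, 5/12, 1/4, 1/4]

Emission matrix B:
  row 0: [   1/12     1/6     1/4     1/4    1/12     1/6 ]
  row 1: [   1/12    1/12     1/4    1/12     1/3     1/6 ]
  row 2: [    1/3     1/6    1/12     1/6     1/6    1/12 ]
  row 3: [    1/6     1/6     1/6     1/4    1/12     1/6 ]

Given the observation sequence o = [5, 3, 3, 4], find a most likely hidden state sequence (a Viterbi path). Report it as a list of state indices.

path = [1, 0, 0, 1]

t=0: δ = [1.389e-02, 6.944e-02, 2.083e-02, 4.167e-02]  (obs o_0=5)
t=1: δ = [5.787e-03, 1.447e-03, 2.894e-03, 4.340e-03]  ψ = [1, 1, 3, 1]  (obs o_1=3)
t=2: δ = [4.823e-04, 1.608e-04, 3.014e-04, 1.808e-04]  ψ = [0, 0, 3, 3]  (obs o_2=3)
t=3: δ = [1.340e-05, 5.358e-05, 2.009e-05, 4.186e-06]  ψ = [0, 0, 0, 2]  (obs o_3=4)
backtrack: best end state = 1; path = [1, 0, 0, 1]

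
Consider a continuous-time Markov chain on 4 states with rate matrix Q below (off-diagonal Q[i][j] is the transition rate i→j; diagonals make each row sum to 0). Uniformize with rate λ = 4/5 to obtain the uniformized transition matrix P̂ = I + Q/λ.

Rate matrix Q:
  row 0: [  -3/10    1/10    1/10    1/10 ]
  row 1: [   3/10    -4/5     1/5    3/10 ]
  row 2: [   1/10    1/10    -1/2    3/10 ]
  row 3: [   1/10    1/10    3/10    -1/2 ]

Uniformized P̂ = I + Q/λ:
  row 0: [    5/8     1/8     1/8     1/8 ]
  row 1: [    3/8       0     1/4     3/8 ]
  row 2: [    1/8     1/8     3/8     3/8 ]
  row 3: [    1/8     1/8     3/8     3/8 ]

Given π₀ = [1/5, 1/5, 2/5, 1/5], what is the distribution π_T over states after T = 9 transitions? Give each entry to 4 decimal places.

t=0: π = [0.2000, 0.2000, 0.4000, 0.2000]
t=1: π = [0.2750, 0.1000, 0.3000, 0.3250]
t=2: π = [0.2875, 0.1125, 0.2938, 0.3063]
t=3: π = [0.2969, 0.1109, 0.2891, 0.3031]
t=4: π = [0.3012, 0.1111, 0.2869, 0.3008]
t=5: π = [0.3034, 0.1111, 0.2858, 0.2997]
t=6: π = [0.3045, 0.1111, 0.2853, 0.2992]
t=7: π = [0.3050, 0.1111, 0.2850, 0.2989]
t=8: π = [0.3053, 0.1111, 0.2849, 0.2987]
t=9: π = [0.3054, 0.1111, 0.2848, 0.2987]

π = [0.3054, 0.1111, 0.2848, 0.2987]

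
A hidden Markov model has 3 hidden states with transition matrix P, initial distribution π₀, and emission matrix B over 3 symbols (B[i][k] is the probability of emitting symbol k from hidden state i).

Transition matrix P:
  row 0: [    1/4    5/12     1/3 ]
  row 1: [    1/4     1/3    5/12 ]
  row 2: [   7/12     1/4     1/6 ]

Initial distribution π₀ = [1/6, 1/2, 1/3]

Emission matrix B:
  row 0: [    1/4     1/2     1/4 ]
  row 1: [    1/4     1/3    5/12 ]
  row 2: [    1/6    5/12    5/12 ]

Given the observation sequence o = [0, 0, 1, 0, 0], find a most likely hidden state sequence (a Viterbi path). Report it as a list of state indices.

path = [1, 1, 2, 0, 1]

t=0: δ = [4.167e-02, 1.250e-01, 5.556e-02]  (obs o_0=0)
t=1: δ = [8.102e-03, 1.042e-02, 8.681e-03]  ψ = [2, 1, 1]  (obs o_1=0)
t=2: δ = [2.532e-03, 1.157e-03, 1.808e-03]  ψ = [2, 1, 1]  (obs o_2=1)
t=3: δ = [2.637e-04, 2.637e-04, 1.407e-04]  ψ = [2, 0, 0]  (obs o_3=0)
t=4: δ = [2.051e-05, 2.747e-05, 1.831e-05]  ψ = [2, 0, 1]  (obs o_4=0)
backtrack: best end state = 1; path = [1, 1, 2, 0, 1]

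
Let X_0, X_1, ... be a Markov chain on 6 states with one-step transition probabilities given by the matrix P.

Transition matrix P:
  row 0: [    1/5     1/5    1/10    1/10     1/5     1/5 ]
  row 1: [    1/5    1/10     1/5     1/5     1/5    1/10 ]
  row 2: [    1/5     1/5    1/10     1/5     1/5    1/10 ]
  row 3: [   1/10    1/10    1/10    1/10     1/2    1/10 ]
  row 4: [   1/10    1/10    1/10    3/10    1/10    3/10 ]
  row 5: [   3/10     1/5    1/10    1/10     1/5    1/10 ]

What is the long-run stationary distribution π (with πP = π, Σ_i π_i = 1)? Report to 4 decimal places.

Balance equations π_j = Σ_i π_i·P[i][j]:
  π_0 = 1/5·π_0 + 1/5·π_1 + 1/5·π_2 + 1/10·π_3 + 1/10·π_4 + 3/10·π_5
  π_1 = 1/5·π_0 + 1/10·π_1 + 1/5·π_2 + 1/10·π_3 + 1/10·π_4 + 1/5·π_5
  π_2 = 1/10·π_0 + 1/5·π_1 + 1/10·π_2 + 1/10·π_3 + 1/10·π_4 + 1/10·π_5
  π_3 = 1/10·π_0 + 1/5·π_1 + 1/5·π_2 + 1/10·π_3 + 3/10·π_4 + 1/10·π_5
  π_4 = 1/5·π_0 + 1/5·π_1 + 1/5·π_2 + 1/2·π_3 + 1/10·π_4 + 1/5·π_5
  normalize: π_0 + π_1 + π_2 + π_3 + π_4 + π_5 = 1
Solving the linear system gives exactly π = [1022/5797, 843/5797, 664/5797, 181/1054, 241/1054, 947/5797].

π = [0.1763, 0.1454, 0.1145, 0.1717, 0.2287, 0.1634]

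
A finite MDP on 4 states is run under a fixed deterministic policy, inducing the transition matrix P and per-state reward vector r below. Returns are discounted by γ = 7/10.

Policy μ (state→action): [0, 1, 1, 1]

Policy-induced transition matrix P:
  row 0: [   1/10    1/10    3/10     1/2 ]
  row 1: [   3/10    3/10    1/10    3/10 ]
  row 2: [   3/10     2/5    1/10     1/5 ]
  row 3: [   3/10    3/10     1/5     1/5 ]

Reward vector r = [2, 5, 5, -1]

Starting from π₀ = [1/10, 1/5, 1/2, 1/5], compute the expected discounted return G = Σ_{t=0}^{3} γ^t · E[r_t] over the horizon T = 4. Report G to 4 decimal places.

G = 7.3625

t=0: π = [0.1000, 0.2000, 0.5000, 0.2000], E[r] = 3.5000, γ^t·E[r] = 3.500000, running G = 3.500000
t=1: π = [0.2800, 0.3300, 0.1400, 0.2500], E[r] = 2.6600, γ^t·E[r] = 1.862000, running G = 5.362000
t=2: π = [0.2440, 0.2580, 0.1810, 0.3170], E[r] = 2.3660, γ^t·E[r] = 1.159340, running G = 6.521340
t=3: π = [0.2512, 0.2693, 0.1805, 0.2990], E[r] = 2.4524, γ^t·E[r] = 0.841173, running G = 7.362513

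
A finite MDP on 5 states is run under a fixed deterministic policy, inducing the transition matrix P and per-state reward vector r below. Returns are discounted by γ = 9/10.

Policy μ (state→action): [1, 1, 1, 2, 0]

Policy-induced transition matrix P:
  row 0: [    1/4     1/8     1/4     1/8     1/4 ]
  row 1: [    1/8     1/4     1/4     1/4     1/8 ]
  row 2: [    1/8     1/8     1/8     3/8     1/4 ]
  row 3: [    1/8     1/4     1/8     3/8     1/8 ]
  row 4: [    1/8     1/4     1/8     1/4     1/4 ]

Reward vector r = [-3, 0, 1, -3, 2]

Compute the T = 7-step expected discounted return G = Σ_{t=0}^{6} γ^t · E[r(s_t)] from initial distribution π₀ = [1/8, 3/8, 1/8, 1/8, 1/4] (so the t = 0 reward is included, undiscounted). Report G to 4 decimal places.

G = -3.2073

t=0: π = [0.1250, 0.3750, 0.1250, 0.1250, 0.2500], E[r] = -0.1250, γ^t·E[r] = -0.125000, running G = -0.125000
t=1: π = [0.1406, 0.2188, 0.1875, 0.2656, 0.1875], E[r] = -0.6563, γ^t·E[r] = -0.590625, running G = -0.715625
t=2: π = [0.1426, 0.2090, 0.1699, 0.2891, 0.1895], E[r] = -0.7461, γ^t·E[r] = -0.604336, running G = -1.319961
t=3: π = [0.1428, 0.2109, 0.1689, 0.2896, 0.1877], E[r] = -0.7527, γ^t·E[r] = -0.548708, running G = -1.868669
t=4: π = [0.1429, 0.2110, 0.1692, 0.2895, 0.1874], E[r] = -0.7528, γ^t·E[r] = -0.493937, running G = -2.362606
t=5: π = [0.1429, 0.2110, 0.1692, 0.2895, 0.1874], E[r] = -0.7529, γ^t·E[r] = -0.444575, running G = -2.807181
t=6: π = [0.1429, 0.2110, 0.1692, 0.2895, 0.1874], E[r] = -0.7529, γ^t·E[r] = -0.400124, running G = -3.207305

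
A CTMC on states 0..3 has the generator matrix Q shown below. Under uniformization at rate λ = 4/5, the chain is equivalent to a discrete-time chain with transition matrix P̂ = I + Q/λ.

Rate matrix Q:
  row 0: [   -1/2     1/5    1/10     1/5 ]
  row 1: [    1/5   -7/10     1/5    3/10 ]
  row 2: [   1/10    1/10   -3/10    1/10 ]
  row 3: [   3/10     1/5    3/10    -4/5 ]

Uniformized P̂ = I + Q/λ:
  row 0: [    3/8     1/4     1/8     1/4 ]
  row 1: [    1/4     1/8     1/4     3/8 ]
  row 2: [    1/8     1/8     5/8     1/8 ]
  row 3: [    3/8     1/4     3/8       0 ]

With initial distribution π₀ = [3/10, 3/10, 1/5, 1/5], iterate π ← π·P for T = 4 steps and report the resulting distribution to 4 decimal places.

π = [0.2591, 0.1807, 0.3799, 0.1803]

t=0: π = [0.3000, 0.3000, 0.2000, 0.2000]
t=1: π = [0.2875, 0.1875, 0.3125, 0.2125]
t=2: π = [0.2734, 0.1875, 0.3578, 0.1813]
t=3: π = [0.2621, 0.1818, 0.3727, 0.1834]
t=4: π = [0.2591, 0.1807, 0.3799, 0.1803]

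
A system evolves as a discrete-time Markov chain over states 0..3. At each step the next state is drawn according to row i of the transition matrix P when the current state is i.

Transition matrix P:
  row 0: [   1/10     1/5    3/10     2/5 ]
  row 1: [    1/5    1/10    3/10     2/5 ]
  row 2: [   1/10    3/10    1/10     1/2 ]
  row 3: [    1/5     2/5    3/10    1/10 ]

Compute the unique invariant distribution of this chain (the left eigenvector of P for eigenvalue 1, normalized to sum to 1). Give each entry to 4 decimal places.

Balance equations π_j = Σ_i π_i·P[i][j]:
  π_0 = 1/10·π_0 + 1/5·π_1 + 1/10·π_2 + 1/5·π_3
  π_1 = 1/5·π_0 + 1/10·π_1 + 3/10·π_2 + 2/5·π_3
  π_2 = 3/10·π_0 + 3/10·π_1 + 1/10·π_2 + 3/10·π_3
  normalize: π_0 + π_1 + π_2 + π_3 = 1
Solving the linear system gives exactly π = [7/44, 151/572, 1/4, 17/52].

π = [0.1591, 0.2640, 0.2500, 0.3269]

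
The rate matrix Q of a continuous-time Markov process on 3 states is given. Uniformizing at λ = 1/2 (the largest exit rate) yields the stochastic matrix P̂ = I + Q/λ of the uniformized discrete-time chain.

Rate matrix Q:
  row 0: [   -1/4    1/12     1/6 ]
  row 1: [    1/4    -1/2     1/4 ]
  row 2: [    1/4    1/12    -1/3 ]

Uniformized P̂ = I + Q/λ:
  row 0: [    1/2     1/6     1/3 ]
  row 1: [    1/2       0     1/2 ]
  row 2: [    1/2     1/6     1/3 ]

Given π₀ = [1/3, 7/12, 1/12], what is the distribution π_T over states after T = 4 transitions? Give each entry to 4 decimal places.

t=0: π = [0.3333, 0.5833, 0.0833]
t=1: π = [0.5000, 0.0694, 0.4306]
t=2: π = [0.5000, 0.1551, 0.3449]
t=3: π = [0.5000, 0.1408, 0.3592]
t=4: π = [0.5000, 0.1432, 0.3568]

π = [0.5000, 0.1432, 0.3568]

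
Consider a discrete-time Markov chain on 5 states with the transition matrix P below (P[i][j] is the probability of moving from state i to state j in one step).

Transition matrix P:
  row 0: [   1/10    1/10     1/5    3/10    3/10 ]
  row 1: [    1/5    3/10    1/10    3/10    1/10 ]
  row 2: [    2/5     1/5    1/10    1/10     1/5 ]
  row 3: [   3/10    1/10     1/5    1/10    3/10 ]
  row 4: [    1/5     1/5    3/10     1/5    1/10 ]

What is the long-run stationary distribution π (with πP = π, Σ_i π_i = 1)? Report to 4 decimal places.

Balance equations π_j = Σ_i π_i·P[i][j]:
  π_0 = 1/10·π_0 + 1/5·π_1 + 2/5·π_2 + 3/10·π_3 + 1/5·π_4
  π_1 = 1/10·π_0 + 3/10·π_1 + 1/5·π_2 + 1/10·π_3 + 1/5·π_4
  π_2 = 1/5·π_0 + 1/10·π_1 + 1/10·π_2 + 1/5·π_3 + 3/10·π_4
  π_3 = 3/10·π_0 + 3/10·π_1 + 1/10·π_2 + 1/10·π_3 + 1/5·π_4
  normalize: π_0 + π_1 + π_2 + π_3 + π_4 = 1
Solving the linear system gives exactly π = [3083/13188, 191/1099, 29/157, 2665/13188, 226/1099].

π = [0.2338, 0.1738, 0.1847, 0.2021, 0.2056]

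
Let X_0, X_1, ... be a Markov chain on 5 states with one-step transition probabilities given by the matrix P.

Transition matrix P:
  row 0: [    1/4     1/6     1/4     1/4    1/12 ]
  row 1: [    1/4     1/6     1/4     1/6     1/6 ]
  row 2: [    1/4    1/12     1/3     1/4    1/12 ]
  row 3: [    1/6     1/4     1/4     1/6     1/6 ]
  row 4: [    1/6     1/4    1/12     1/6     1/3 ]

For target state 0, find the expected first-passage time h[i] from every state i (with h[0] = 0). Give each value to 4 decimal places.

First-step conditioning: h[0] = 0; for i ≠ 0, h[i] = 1 + Σ_k P[i][k]·h[k].
  h[1] = 1 + 1/6·h[1] + 1/4·h[2] + 1/6·h[3] + 1/6·h[4]
  h[2] = 1 + 1/12·h[1] + 1/3·h[2] + 1/4·h[3] + 1/12·h[4]
  h[3] = 1 + 1/4·h[1] + 1/4·h[2] + 1/6·h[3] + 1/6·h[4]
  h[4] = 1 + 1/4·h[1] + 1/12·h[2] + 1/6·h[3] + 1/3·h[4]
Solving the 4×4 linear system over states ≠ 0 gives exactly h = [0, 7776/1709, 7764/1709, 8424/1709, 8556/1709] (h[0] = 0 is the target).

h = [0.0000, 4.5500, 4.5430, 4.9292, 5.0064]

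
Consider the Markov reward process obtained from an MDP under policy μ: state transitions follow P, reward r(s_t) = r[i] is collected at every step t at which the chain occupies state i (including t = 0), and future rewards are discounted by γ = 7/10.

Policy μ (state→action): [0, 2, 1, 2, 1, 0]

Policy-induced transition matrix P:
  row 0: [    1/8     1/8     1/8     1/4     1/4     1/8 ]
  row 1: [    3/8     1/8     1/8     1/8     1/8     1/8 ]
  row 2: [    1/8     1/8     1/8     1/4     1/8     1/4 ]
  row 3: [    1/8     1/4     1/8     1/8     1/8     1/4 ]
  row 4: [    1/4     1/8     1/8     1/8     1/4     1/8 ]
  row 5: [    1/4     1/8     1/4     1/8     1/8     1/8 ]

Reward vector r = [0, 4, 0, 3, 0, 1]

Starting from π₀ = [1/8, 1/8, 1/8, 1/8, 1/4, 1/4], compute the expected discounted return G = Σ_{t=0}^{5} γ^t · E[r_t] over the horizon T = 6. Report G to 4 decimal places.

t=0: π = [0.1250, 0.1250, 0.1250, 0.1250, 0.2500, 0.2500], E[r] = 1.1250, γ^t·E[r] = 1.125000, running G = 1.125000
t=1: π = [0.2188, 0.1406, 0.1563, 0.1563, 0.1719, 0.1563], E[r] = 1.1875, γ^t·E[r] = 0.831250, running G = 1.956250
t=2: π = [0.2012, 0.1445, 0.1445, 0.1719, 0.1738, 0.1641], E[r] = 1.2578, γ^t·E[r] = 0.616328, running G = 2.572578
t=3: π = [0.2034, 0.1465, 0.1455, 0.1682, 0.1719, 0.1646], E[r] = 1.2551, γ^t·E[r] = 0.430509, running G = 3.003087
t=4: π = [0.2037, 0.1460, 0.1456, 0.1686, 0.1719, 0.1642], E[r] = 1.2542, γ^t·E[r] = 0.301122, running G = 3.304208
t=5: π = [0.2035, 0.1461, 0.1455, 0.1687, 0.1719, 0.1643], E[r] = 1.2545, γ^t·E[r] = 0.210851, running G = 3.515059

G = 3.5151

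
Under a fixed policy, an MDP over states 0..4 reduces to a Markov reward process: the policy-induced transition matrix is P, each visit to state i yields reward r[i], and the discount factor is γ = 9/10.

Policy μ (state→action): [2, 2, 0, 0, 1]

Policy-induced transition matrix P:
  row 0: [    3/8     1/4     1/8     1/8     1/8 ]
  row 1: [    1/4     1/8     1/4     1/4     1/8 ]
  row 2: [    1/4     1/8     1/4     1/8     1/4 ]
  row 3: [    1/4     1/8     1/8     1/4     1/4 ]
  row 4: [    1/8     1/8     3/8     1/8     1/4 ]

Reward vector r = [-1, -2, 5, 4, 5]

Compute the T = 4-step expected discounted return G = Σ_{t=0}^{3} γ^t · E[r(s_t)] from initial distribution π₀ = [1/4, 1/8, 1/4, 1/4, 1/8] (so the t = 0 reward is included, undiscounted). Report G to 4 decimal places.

G = 7.6625

t=0: π = [0.2500, 0.1250, 0.2500, 0.2500, 0.1250], E[r] = 2.3750, γ^t·E[r] = 2.375000, running G = 2.375000
t=1: π = [0.2656, 0.1563, 0.2031, 0.1719, 0.2031], E[r] = 2.1406, γ^t·E[r] = 1.926563, running G = 4.301563
t=2: π = [0.2578, 0.1582, 0.2207, 0.1660, 0.1973], E[r] = 2.1797, γ^t·E[r] = 1.765547, running G = 6.067109
t=3: π = [0.2576, 0.1572, 0.2217, 0.1655, 0.1980], E[r] = 2.1885, γ^t·E[r] = 1.595399, running G = 7.662509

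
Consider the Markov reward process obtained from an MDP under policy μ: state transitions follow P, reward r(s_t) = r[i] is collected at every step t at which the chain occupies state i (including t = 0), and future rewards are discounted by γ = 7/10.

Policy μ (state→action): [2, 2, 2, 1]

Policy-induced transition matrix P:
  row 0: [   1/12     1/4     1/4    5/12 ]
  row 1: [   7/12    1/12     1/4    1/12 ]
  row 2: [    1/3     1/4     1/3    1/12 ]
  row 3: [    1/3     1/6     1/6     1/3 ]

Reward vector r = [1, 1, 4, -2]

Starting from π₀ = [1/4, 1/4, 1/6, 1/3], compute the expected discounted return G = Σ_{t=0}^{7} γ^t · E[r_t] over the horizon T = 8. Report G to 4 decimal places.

t=0: π = [0.2500, 0.2500, 0.1667, 0.3333], E[r] = 0.5000, γ^t·E[r] = 0.500000, running G = 0.500000
t=1: π = [0.3333, 0.1806, 0.2361, 0.2500], E[r] = 0.9583, γ^t·E[r] = 0.670833, running G = 1.170833
t=2: π = [0.2951, 0.1991, 0.2488, 0.2569], E[r] = 0.9757, γ^t·E[r] = 0.478090, running G = 1.648924
t=3: π = [0.3093, 0.1954, 0.2493, 0.2459], E[r] = 1.0101, γ^t·E[r] = 0.346474, running G = 1.995397
t=4: π = [0.3049, 0.1969, 0.2503, 0.2479], E[r] = 1.0071, γ^t·E[r] = 0.241796, running G = 2.237194
t=5: π = [0.3064, 0.1965, 0.2502, 0.2469], E[r] = 1.0098, γ^t·E[r] = 0.169715, running G = 2.406909
t=6: π = [0.3059, 0.1967, 0.2503, 0.2472], E[r] = 1.0093, γ^t·E[r] = 0.118739, running G = 2.525647
t=7: π = [0.3060, 0.1966, 0.2503, 0.2471], E[r] = 1.0095, γ^t·E[r] = 0.083137, running G = 2.608785

G = 2.6088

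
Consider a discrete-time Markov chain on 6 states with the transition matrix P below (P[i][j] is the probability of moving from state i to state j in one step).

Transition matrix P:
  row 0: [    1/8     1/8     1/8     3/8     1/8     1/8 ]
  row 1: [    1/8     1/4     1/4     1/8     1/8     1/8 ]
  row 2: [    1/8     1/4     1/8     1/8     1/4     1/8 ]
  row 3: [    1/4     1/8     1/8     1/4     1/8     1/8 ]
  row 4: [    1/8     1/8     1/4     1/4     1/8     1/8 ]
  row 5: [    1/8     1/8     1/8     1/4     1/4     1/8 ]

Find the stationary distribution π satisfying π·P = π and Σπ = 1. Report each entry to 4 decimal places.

π = [0.1535, 0.1666, 0.1660, 0.2276, 0.1614, 0.1250]

Balance equations π_j = Σ_i π_i·P[i][j]:
  π_0 = 1/8·π_0 + 1/8·π_1 + 1/8·π_2 + 1/4·π_3 + 1/8·π_4 + 1/8·π_5
  π_1 = 1/8·π_0 + 1/4·π_1 + 1/4·π_2 + 1/8·π_3 + 1/8·π_4 + 1/8·π_5
  π_2 = 1/8·π_0 + 1/4·π_1 + 1/8·π_2 + 1/8·π_3 + 1/4·π_4 + 1/8·π_5
  π_3 = 3/8·π_0 + 1/8·π_1 + 1/8·π_2 + 1/4·π_3 + 1/4·π_4 + 1/4·π_5
  π_4 = 1/8·π_0 + 1/8·π_1 + 1/4·π_2 + 1/8·π_3 + 1/8·π_4 + 1/4·π_5
  normalize: π_0 + π_1 + π_2 + π_3 + π_4 + π_5 = 1
Solving the linear system gives exactly π = [598/3897, 577/3464, 575/3464, 887/3897, 559/3464, 1/8].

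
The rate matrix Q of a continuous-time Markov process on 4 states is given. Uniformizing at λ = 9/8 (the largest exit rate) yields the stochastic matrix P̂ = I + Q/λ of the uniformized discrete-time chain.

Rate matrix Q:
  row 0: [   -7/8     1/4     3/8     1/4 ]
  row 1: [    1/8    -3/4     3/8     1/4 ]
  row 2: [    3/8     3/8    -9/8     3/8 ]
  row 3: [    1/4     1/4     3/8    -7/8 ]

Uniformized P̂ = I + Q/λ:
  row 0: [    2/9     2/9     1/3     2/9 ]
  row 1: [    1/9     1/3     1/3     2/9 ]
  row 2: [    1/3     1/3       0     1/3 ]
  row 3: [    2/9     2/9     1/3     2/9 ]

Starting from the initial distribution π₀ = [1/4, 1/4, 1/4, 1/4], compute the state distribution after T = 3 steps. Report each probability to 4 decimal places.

π = [0.2188, 0.2812, 0.2500, 0.2500]

t=0: π = [0.2500, 0.2500, 0.2500, 0.2500]
t=1: π = [0.2222, 0.2778, 0.2500, 0.2500]
t=2: π = [0.2191, 0.2809, 0.2500, 0.2500]
t=3: π = [0.2188, 0.2812, 0.2500, 0.2500]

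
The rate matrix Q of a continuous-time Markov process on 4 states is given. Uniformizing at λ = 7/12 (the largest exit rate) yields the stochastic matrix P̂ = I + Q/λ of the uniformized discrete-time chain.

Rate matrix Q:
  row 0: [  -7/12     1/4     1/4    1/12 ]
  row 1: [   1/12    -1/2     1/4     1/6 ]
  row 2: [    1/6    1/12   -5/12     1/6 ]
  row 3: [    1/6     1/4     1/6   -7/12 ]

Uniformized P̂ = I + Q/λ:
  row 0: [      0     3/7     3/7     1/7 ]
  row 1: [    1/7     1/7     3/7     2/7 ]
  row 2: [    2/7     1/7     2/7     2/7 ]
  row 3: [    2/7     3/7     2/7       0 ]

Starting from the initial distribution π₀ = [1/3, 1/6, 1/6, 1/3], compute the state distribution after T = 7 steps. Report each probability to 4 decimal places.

π = [0.1938, 0.2555, 0.3499, 0.2007]

t=0: π = [0.3333, 0.1667, 0.1667, 0.3333]
t=1: π = [0.1667, 0.3333, 0.3571, 0.1429]
t=2: π = [0.1905, 0.2313, 0.3571, 0.2211]
t=3: π = [0.1983, 0.2604, 0.3460, 0.1953]
t=4: π = [0.1919, 0.2553, 0.3512, 0.2016]
t=5: π = [0.1944, 0.2553, 0.3496, 0.2007]
t=6: π = [0.1937, 0.2558, 0.3500, 0.2006]
t=7: π = [0.1938, 0.2555, 0.3499, 0.2007]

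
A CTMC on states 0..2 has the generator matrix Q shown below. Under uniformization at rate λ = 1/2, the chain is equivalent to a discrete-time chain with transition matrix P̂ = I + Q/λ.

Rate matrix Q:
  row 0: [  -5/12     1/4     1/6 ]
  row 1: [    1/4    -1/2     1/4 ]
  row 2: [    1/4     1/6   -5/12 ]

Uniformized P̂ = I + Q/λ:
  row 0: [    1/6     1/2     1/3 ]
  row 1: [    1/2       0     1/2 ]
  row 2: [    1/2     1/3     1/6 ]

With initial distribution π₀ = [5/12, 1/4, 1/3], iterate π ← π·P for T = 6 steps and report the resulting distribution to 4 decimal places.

t=0: π = [0.4167, 0.2500, 0.3333]
t=1: π = [0.3611, 0.3194, 0.3194]
t=2: π = [0.3796, 0.2870, 0.3333]
t=3: π = [0.3735, 0.3009, 0.3256]
t=4: π = [0.3755, 0.2953, 0.3292]
t=5: π = [0.3748, 0.2975, 0.3277]
t=6: π = [0.3751, 0.2966, 0.3283]

π = [0.3751, 0.2966, 0.3283]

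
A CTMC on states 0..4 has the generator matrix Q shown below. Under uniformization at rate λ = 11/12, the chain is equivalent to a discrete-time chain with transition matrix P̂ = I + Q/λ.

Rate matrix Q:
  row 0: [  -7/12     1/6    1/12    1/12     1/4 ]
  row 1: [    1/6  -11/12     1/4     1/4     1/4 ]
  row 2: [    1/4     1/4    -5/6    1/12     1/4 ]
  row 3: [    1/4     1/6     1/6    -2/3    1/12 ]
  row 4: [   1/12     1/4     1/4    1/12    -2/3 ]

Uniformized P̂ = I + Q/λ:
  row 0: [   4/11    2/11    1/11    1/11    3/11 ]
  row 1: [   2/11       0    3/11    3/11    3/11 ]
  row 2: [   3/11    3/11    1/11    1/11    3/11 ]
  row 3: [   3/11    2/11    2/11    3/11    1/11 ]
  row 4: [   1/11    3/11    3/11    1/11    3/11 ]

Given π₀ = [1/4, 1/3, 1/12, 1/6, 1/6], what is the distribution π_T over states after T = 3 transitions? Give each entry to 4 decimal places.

π = [0.2329, 0.1842, 0.1837, 0.1538, 0.2454]

t=0: π = [0.2500, 0.3333, 0.0833, 0.1667, 0.1667]
t=1: π = [0.2348, 0.1439, 0.1970, 0.1818, 0.2424]
t=2: π = [0.2369, 0.1956, 0.1777, 0.1501, 0.2397]
t=3: π = [0.2329, 0.1842, 0.1837, 0.1538, 0.2454]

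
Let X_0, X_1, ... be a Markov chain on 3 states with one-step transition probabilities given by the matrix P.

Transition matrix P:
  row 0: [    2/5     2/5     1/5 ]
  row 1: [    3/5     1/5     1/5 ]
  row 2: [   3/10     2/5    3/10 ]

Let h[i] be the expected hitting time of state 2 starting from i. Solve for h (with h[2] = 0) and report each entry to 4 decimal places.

First-step conditioning: h[2] = 0; for i ≠ 2, h[i] = 1 + Σ_k P[i][k]·h[k].
  h[0] = 1 + 2/5·h[0] + 2/5·h[1]
  h[1] = 1 + 3/5·h[0] + 1/5·h[1]
Solving the 2×2 linear system over states ≠ 2 gives exactly h = [5, 5, 0] (h[2] = 0 is the target).

h = [5.0000, 5.0000, 0.0000]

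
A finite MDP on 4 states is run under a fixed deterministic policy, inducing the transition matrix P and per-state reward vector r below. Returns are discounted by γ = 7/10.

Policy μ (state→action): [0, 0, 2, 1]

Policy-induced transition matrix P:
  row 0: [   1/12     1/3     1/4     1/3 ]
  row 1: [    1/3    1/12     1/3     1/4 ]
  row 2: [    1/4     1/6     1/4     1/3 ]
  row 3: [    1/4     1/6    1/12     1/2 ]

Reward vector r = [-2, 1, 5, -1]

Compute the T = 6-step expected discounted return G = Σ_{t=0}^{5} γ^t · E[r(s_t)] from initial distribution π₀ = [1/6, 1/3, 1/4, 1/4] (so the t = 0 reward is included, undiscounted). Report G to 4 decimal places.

G = 1.8215

t=0: π = [0.1667, 0.3333, 0.2500, 0.2500], E[r] = 1.0000, γ^t·E[r] = 1.000000, running G = 1.000000
t=1: π = [0.2500, 0.1667, 0.2361, 0.3472], E[r] = 0.5000, γ^t·E[r] = 0.350000, running G = 1.350000
t=2: π = [0.2222, 0.1944, 0.2060, 0.3773], E[r] = 0.4028, γ^t·E[r] = 0.197361, running G = 1.547361
t=3: π = [0.2292, 0.1875, 0.2033, 0.3800], E[r] = 0.3657, γ^t·E[r] = 0.125449, running G = 1.672810
t=4: π = [0.2274, 0.1892, 0.2023, 0.3810], E[r] = 0.3648, γ^t·E[r] = 0.087583, running G = 1.760393
t=5: π = [0.2279, 0.1888, 0.2023, 0.3811], E[r] = 0.3633, γ^t·E[r] = 0.061062, running G = 1.821455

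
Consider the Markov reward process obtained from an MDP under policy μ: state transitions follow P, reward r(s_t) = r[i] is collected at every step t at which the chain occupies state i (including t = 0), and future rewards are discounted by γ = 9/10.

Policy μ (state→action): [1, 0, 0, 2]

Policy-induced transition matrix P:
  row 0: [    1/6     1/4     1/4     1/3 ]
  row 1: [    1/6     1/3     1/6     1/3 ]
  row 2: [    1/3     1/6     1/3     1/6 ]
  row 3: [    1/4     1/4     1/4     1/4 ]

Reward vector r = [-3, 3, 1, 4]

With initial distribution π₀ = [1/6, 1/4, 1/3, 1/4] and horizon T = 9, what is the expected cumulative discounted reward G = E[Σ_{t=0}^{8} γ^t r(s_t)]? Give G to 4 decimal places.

G = 8.5867

t=0: π = [0.1667, 0.2500, 0.3333, 0.2500], E[r] = 1.5833, γ^t·E[r] = 1.583333, running G = 1.583333
t=1: π = [0.2431, 0.2431, 0.2569, 0.2569], E[r] = 1.2847, γ^t·E[r] = 1.156250, running G = 2.739583
t=2: π = [0.2309, 0.2488, 0.2512, 0.2691], E[r] = 1.3814, γ^t·E[r] = 1.118906, running G = 3.858490
t=3: π = [0.2310, 0.2498, 0.2502, 0.2690], E[r] = 1.3830, γ^t·E[r] = 1.008176, running G = 4.866665
t=4: π = [0.2308, 0.2500, 0.2500, 0.2692], E[r] = 1.3844, γ^t·E[r] = 0.908326, running G = 5.774991
t=5: π = [0.2308, 0.2500, 0.2500, 0.2692], E[r] = 1.3846, γ^t·E[r] = 0.817579, running G = 6.592570
t=6: π = [0.2308, 0.2500, 0.2500, 0.2692], E[r] = 1.3846, γ^t·E[r] = 0.735838, running G = 7.328408
t=7: π = [0.2308, 0.2500, 0.2500, 0.2692], E[r] = 1.3846, γ^t·E[r] = 0.662257, running G = 7.990665
t=8: π = [0.2308, 0.2500, 0.2500, 0.2692], E[r] = 1.3846, γ^t·E[r] = 0.596031, running G = 8.586697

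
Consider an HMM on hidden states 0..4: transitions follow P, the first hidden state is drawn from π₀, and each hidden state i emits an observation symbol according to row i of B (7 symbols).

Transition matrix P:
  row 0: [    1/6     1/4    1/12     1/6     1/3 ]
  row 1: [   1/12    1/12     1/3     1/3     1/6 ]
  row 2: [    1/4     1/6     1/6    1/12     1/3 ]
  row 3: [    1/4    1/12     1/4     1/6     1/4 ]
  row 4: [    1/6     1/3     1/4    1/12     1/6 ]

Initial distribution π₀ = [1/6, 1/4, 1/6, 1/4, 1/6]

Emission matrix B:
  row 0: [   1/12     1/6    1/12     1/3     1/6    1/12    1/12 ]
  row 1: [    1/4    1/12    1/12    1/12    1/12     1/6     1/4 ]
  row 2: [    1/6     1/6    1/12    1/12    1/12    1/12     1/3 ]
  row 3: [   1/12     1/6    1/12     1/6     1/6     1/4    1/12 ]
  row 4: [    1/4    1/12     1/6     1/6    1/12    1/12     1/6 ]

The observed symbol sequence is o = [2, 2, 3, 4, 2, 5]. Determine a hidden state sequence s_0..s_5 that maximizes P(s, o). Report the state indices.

path = [4, 1, 3, 0, 4, 1]

t=0: δ = [1.389e-02, 2.083e-02, 1.389e-02, 2.083e-02, 2.778e-02]  (obs o_0=2)
t=1: δ = [4.340e-04, 7.716e-04, 5.787e-04, 5.787e-04, 8.681e-04]  ψ = [3, 4, 1, 1, 3]  (obs o_1=2)
t=2: δ = [4.823e-05, 2.411e-05, 2.143e-05, 4.287e-05, 3.215e-05]  ψ = [2, 4, 1, 1, 2]  (obs o_2=3)
t=3: δ = [1.786e-06, 1.005e-06, 8.931e-07, 1.340e-06, 1.340e-06]  ψ = [3, 0, 3, 0, 0]  (obs o_3=4)
t=4: δ = [2.791e-08, 3.721e-08, 2.791e-08, 2.791e-08, 9.923e-08]  ψ = [3, 0, 1, 1, 0]  (obs o_4=2)
t=5: δ = [1.378e-09, 5.513e-09, 2.067e-09, 3.101e-09, 1.378e-09]  ψ = [4, 4, 4, 1, 4]  (obs o_5=5)
backtrack: best end state = 1; path = [4, 1, 3, 0, 4, 1]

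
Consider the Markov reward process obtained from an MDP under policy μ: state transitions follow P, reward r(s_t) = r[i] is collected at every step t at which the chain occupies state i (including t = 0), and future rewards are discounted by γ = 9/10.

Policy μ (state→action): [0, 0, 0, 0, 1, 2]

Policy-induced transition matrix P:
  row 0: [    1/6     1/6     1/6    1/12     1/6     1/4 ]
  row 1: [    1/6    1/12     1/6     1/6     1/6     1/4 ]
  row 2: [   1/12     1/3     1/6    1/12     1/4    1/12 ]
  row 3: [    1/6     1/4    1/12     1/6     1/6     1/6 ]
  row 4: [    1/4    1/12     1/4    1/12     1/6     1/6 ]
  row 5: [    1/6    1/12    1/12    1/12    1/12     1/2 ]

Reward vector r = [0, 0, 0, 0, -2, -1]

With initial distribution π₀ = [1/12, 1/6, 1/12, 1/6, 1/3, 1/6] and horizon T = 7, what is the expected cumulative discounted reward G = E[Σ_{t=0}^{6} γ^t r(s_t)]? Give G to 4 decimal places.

t=0: π = [0.0833, 0.1667, 0.0833, 0.1667, 0.3333, 0.1667], E[r] = -0.8333, γ^t·E[r] = -0.833333, running G = -0.833333
t=1: π = [0.1875, 0.1389, 0.1667, 0.1111, 0.1597, 0.2361], E[r] = -0.5556, γ^t·E[r] = -0.500000, running G = -1.333333
t=2: π = [0.1661, 0.1591, 0.1510, 0.1042, 0.1609, 0.2587], E[r] = -0.5804, γ^t·E[r] = -0.470156, running G = -1.803490
t=3: π = [0.1675, 0.1523, 0.1498, 0.1053, 0.1577, 0.2674], E[r] = -0.5828, γ^t·E[r] = -0.424863, running G = -2.228353
t=4: π = [0.1673, 0.1523, 0.1488, 0.1048, 0.1569, 0.2700], E[r] = -0.5837, γ^t·E[r] = -0.382968, running G = -2.611320
t=5: π = [0.1673, 0.1519, 0.1485, 0.1048, 0.1566, 0.2709], E[r] = -0.5840, γ^t·E[r] = -0.344861, running G = -2.956181
t=6: π = [0.1673, 0.1519, 0.1484, 0.1047, 0.1565, 0.2712], E[r] = -0.5841, γ^t·E[r] = -0.310431, running G = -3.266612

G = -3.2666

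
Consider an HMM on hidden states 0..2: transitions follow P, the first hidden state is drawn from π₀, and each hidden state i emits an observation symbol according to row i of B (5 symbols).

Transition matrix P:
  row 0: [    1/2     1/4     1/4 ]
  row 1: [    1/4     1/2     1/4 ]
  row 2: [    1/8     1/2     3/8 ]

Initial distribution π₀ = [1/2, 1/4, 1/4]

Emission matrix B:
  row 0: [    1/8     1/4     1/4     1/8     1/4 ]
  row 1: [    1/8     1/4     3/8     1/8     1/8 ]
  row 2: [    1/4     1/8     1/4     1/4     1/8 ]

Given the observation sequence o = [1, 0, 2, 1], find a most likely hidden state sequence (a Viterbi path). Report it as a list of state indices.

t=0: δ = [1.250e-01, 6.250e-02, 3.125e-02]  (obs o_0=1)
t=1: δ = [7.812e-03, 3.906e-03, 7.812e-03]  ψ = [0, 0, 0]  (obs o_1=0)
t=2: δ = [9.766e-04, 1.465e-03, 7.324e-04]  ψ = [0, 2, 2]  (obs o_2=2)
t=3: δ = [1.221e-04, 1.831e-04, 4.578e-05]  ψ = [0, 1, 1]  (obs o_3=1)
backtrack: best end state = 1; path = [0, 2, 1, 1]

path = [0, 2, 1, 1]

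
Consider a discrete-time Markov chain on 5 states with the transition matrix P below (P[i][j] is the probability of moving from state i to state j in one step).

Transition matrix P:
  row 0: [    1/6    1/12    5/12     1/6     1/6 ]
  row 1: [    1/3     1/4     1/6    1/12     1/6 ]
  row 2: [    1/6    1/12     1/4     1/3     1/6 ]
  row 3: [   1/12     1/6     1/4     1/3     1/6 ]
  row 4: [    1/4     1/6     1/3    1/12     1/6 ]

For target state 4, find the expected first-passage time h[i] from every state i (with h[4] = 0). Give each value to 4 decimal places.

First-step conditioning: h[4] = 0; for i ≠ 4, h[i] = 1 + Σ_k P[i][k]·h[k].
  h[0] = 1 + 1/6·h[0] + 1/12·h[1] + 5/12·h[2] + 1/6·h[3]
  h[1] = 1 + 1/3·h[0] + 1/4·h[1] + 1/6·h[2] + 1/12·h[3]
  h[2] = 1 + 1/6·h[0] + 1/12·h[1] + 1/4·h[2] + 1/3·h[3]
  h[3] = 1 + 1/12·h[0] + 1/6·h[1] + 1/4·h[2] + 1/3·h[3]
Solving the 4×4 linear system over states ≠ 4 gives exactly h = [6, 6, 6, 6, 0] (h[4] = 0 is the target).

h = [6.0000, 6.0000, 6.0000, 6.0000, 0.0000]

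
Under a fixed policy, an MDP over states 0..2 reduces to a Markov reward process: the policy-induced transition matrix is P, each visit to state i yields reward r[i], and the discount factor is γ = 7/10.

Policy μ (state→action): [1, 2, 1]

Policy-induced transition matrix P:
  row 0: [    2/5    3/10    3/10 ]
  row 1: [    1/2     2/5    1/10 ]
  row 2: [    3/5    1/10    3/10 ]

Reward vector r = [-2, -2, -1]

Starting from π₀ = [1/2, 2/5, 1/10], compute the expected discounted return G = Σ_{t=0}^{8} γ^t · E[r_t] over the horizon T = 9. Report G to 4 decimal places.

G = -5.7824

t=0: π = [0.5000, 0.4000, 0.1000], E[r] = -1.9000, γ^t·E[r] = -1.900000, running G = -1.900000
t=1: π = [0.4600, 0.3200, 0.2200], E[r] = -1.7800, γ^t·E[r] = -1.246000, running G = -3.146000
t=2: π = [0.4760, 0.2880, 0.2360], E[r] = -1.7640, γ^t·E[r] = -0.864360, running G = -4.010360
t=3: π = [0.4760, 0.2816, 0.2424], E[r] = -1.7576, γ^t·E[r] = -0.602857, running G = -4.613217
t=4: π = [0.4766, 0.2797, 0.2437], E[r] = -1.7563, γ^t·E[r] = -0.421692, running G = -5.034909
t=5: π = [0.4767, 0.2792, 0.2441], E[r] = -1.7559, γ^t·E[r] = -0.295120, running G = -5.330029
t=6: π = [0.4767, 0.2791, 0.2442], E[r] = -1.7558, γ^t·E[r] = -0.206574, running G = -5.536603
t=7: π = [0.4767, 0.2791, 0.2442], E[r] = -1.7558, γ^t·E[r] = -0.144599, running G = -5.681202
t=8: π = [0.4767, 0.2791, 0.2442], E[r] = -1.7558, γ^t·E[r] = -0.101219, running G = -5.782422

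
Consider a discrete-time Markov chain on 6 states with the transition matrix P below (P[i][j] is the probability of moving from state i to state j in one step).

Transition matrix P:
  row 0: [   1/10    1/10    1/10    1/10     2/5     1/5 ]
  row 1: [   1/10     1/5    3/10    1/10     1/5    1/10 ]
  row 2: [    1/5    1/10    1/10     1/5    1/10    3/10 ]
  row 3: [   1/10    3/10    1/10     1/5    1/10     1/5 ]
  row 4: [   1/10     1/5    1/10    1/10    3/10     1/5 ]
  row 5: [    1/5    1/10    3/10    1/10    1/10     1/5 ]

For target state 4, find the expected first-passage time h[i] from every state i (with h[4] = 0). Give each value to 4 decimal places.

First-step conditioning: h[4] = 0; for i ≠ 4, h[i] = 1 + Σ_k P[i][k]·h[k].
  h[0] = 1 + 1/10·h[0] + 1/10·h[1] + 1/10·h[2] + 1/10·h[3] + 1/5·h[5]
  h[1] = 1 + 1/10·h[0] + 1/5·h[1] + 3/10·h[2] + 1/10·h[3] + 1/10·h[5]
  h[2] = 1 + 1/5·h[0] + 1/10·h[1] + 1/10·h[2] + 1/5·h[3] + 3/10·h[5]
  h[3] = 1 + 1/10·h[0] + 3/10·h[1] + 1/10·h[2] + 1/5·h[3] + 1/5·h[5]
  h[5] = 1 + 1/5·h[0] + 1/10·h[1] + 3/10·h[2] + 1/10·h[3] + 1/5·h[5]
Solving the 5×5 linear system over states ≠ 4 gives exactly h = [79020/17513, 99900/17513, 108790/17513, 110000/17513, 0, 108680/17513] (h[4] = 0 is the target).

h = [4.5121, 5.7043, 6.2120, 6.2810, 0.0000, 6.2057]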